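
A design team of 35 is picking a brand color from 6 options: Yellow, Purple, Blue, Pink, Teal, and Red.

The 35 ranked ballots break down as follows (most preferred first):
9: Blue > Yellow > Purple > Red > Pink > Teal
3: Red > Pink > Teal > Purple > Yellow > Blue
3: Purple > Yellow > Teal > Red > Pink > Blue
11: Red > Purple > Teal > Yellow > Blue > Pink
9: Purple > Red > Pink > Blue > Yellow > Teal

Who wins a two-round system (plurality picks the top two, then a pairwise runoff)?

Purple

Round 1 first-place votes: Yellow 0, Purple 12, Blue 9, Pink 0, Teal 0, Red 14. Red and Purple advance.
Runoff: Red is ranked above Purple on 14 ballots, Purple above Red on 21.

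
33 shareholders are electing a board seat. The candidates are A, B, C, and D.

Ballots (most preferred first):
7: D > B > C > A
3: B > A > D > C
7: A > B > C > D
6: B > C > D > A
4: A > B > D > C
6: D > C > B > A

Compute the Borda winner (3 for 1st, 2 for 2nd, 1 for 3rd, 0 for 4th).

B

A: 7×0 + 3×2 + 7×3 + 6×0 + 4×3 + 6×0 = 39
B: 7×2 + 3×3 + 7×2 + 6×3 + 4×2 + 6×1 = 69
C: 7×1 + 3×0 + 7×1 + 6×2 + 4×0 + 6×2 = 38
D: 7×3 + 3×1 + 7×0 + 6×1 + 4×1 + 6×3 = 52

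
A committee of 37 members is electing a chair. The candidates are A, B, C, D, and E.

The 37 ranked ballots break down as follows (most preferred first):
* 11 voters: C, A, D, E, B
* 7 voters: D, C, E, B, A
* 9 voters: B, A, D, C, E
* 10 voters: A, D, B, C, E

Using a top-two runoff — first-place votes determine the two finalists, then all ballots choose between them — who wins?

A

Round 1 first-place votes: A 10, B 9, C 11, D 7, E 0. C and A advance.
Runoff: C is ranked above A on 18 ballots, A above C on 19.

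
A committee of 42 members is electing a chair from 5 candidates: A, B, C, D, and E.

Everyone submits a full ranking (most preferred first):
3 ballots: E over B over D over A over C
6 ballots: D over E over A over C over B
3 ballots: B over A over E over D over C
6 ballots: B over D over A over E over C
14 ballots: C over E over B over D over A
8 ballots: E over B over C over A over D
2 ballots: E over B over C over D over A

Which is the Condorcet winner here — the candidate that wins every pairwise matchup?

E vs A: 33–9
E vs B: 33–9
E vs C: 28–14
E vs D: 30–12
E beats every other candidate.

E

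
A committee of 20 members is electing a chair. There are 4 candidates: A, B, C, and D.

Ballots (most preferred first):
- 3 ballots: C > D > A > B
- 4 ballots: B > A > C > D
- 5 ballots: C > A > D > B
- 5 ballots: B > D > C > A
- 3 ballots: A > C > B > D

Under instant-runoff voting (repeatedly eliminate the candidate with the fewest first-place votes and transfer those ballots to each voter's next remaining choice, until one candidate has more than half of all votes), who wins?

C

Round 1: A 3, B 9, C 8, D 0. D eliminated.
Round 2: A 3, B 9, C 8. A eliminated.
Round 3: B 9, C 11. C has a majority (≥11).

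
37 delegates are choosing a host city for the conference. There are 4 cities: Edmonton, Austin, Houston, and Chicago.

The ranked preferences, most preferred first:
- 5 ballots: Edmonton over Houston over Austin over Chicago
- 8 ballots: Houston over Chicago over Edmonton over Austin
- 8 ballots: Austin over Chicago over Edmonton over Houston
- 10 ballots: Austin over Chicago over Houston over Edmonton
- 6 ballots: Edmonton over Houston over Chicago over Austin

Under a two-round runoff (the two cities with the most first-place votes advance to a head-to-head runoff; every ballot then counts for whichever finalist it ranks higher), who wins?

Round 1 first-place votes: Edmonton 11, Austin 18, Houston 8, Chicago 0. Austin and Edmonton advance.
Runoff: Austin is ranked above Edmonton on 18 ballots, Edmonton above Austin on 19.

Edmonton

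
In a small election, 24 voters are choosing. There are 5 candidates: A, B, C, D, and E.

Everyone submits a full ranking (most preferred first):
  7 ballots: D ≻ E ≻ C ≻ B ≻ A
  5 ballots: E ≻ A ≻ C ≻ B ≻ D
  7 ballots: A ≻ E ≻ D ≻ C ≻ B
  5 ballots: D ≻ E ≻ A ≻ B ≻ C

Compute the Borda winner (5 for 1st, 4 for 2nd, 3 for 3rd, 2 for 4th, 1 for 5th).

E

A: 7×1 + 5×4 + 7×5 + 5×3 = 77
B: 7×2 + 5×2 + 7×1 + 5×2 = 41
C: 7×3 + 5×3 + 7×2 + 5×1 = 55
D: 7×5 + 5×1 + 7×3 + 5×5 = 86
E: 7×4 + 5×5 + 7×4 + 5×4 = 101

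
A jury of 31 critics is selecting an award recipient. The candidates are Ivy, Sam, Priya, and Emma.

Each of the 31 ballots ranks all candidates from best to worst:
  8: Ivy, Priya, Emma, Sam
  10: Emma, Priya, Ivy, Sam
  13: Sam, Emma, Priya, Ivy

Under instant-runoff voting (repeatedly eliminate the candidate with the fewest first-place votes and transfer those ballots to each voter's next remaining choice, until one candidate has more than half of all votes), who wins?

Emma

Round 1: Ivy 8, Sam 13, Priya 0, Emma 10. Priya eliminated.
Round 2: Ivy 8, Sam 13, Emma 10. Ivy eliminated.
Round 3: Sam 13, Emma 18. Emma has a majority (≥16).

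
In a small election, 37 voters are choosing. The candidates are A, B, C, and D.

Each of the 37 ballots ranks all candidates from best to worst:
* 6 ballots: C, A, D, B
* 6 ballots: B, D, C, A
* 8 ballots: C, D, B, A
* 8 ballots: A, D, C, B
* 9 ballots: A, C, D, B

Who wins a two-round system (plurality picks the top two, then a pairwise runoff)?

Round 1 first-place votes: A 17, B 6, C 14, D 0. A and C advance.
Runoff: A is ranked above C on 17 ballots, C above A on 20.

C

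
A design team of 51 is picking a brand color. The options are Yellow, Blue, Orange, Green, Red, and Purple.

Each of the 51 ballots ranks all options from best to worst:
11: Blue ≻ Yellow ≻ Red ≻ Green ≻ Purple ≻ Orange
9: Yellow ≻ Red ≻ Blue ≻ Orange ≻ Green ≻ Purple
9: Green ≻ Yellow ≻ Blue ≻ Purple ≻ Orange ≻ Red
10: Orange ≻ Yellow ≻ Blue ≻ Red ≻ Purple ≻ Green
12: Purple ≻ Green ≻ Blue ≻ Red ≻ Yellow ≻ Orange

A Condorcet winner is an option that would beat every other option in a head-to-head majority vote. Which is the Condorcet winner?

Yellow vs Blue: 28–23
Yellow vs Orange: 41–10
Yellow vs Green: 30–21
Yellow vs Red: 39–12
Yellow vs Purple: 39–12
Yellow beats every other option.

Yellow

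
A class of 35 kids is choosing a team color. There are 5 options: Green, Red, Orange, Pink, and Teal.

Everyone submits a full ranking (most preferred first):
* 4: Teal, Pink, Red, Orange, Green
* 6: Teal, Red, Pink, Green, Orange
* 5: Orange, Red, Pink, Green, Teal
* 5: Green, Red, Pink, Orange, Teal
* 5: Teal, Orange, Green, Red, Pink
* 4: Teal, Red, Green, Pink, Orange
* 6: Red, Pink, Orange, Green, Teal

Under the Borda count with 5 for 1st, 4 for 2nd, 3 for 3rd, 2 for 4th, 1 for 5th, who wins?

Red

Green: 4×1 + 6×2 + 5×2 + 5×5 + 5×3 + 4×3 + 6×2 = 90
Red: 4×3 + 6×4 + 5×4 + 5×4 + 5×2 + 4×4 + 6×5 = 132
Orange: 4×2 + 6×1 + 5×5 + 5×2 + 5×4 + 4×1 + 6×3 = 91
Pink: 4×4 + 6×3 + 5×3 + 5×3 + 5×1 + 4×2 + 6×4 = 101
Teal: 4×5 + 6×5 + 5×1 + 5×1 + 5×5 + 4×5 + 6×1 = 111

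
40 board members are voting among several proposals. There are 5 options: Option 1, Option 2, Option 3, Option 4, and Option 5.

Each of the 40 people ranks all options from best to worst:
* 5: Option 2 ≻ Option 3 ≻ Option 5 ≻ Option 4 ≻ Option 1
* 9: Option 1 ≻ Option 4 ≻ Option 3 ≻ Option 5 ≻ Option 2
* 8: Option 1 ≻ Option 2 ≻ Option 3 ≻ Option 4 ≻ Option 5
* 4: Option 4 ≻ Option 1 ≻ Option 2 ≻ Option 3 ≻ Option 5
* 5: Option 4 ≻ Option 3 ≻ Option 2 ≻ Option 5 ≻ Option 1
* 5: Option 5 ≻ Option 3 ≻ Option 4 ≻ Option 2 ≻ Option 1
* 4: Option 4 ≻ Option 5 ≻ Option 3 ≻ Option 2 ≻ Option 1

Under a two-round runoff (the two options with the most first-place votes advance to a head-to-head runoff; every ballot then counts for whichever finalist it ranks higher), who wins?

Round 1 first-place votes: Option 1 17, Option 2 5, Option 3 0, Option 4 13, Option 5 5. Option 1 and Option 4 advance.
Runoff: Option 1 is ranked above Option 4 on 17 ballots, Option 4 above Option 1 on 23.

Option 4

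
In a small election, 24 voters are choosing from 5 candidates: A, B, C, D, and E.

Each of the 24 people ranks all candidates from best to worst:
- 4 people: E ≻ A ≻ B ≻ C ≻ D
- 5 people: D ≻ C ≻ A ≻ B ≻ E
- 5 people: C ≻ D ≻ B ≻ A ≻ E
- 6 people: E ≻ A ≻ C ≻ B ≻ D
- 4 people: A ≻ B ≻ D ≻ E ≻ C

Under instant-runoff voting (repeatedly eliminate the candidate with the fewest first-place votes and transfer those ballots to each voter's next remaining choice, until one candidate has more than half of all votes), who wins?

Round 1: A 4, B 0, C 5, D 5, E 10. B eliminated.
Round 2: A 4, C 5, D 5, E 10. A eliminated.
Round 3: C 5, D 9, E 10. C eliminated.
Round 4: D 14, E 10. D has a majority (≥13).

D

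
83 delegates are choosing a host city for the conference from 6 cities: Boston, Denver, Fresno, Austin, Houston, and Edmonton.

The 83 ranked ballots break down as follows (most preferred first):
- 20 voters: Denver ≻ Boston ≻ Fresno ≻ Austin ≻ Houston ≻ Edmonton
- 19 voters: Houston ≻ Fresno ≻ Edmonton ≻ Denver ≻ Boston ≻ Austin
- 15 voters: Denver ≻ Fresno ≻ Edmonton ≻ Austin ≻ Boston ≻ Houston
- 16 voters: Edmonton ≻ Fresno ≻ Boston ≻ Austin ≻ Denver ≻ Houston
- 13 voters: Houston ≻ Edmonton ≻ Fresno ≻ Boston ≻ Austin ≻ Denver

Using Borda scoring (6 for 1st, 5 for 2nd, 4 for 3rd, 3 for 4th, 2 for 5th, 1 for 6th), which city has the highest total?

Fresno

Boston: 20×5 + 19×2 + 15×2 + 16×4 + 13×3 = 271
Denver: 20×6 + 19×3 + 15×6 + 16×2 + 13×1 = 312
Fresno: 20×4 + 19×5 + 15×5 + 16×5 + 13×4 = 382
Austin: 20×3 + 19×1 + 15×3 + 16×3 + 13×2 = 198
Houston: 20×2 + 19×6 + 15×1 + 16×1 + 13×6 = 263
Edmonton: 20×1 + 19×4 + 15×4 + 16×6 + 13×5 = 317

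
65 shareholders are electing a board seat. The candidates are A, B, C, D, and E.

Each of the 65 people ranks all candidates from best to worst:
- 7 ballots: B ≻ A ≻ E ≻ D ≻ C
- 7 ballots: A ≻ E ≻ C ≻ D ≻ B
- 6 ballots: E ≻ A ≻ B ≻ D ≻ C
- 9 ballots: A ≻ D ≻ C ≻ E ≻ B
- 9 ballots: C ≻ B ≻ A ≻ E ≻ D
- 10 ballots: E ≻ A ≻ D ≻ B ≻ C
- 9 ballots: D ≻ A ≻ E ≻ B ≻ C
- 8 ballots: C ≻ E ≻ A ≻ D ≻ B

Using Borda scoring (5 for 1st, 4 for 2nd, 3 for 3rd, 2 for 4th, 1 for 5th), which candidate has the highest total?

A: 7×4 + 7×5 + 6×4 + 9×5 + 9×3 + 10×4 + 9×4 + 8×3 = 259
B: 7×5 + 7×1 + 6×3 + 9×1 + 9×4 + 10×2 + 9×2 + 8×1 = 151
C: 7×1 + 7×3 + 6×1 + 9×3 + 9×5 + 10×1 + 9×1 + 8×5 = 165
D: 7×2 + 7×2 + 6×2 + 9×4 + 9×1 + 10×3 + 9×5 + 8×2 = 176
E: 7×3 + 7×4 + 6×5 + 9×2 + 9×2 + 10×5 + 9×3 + 8×4 = 224

A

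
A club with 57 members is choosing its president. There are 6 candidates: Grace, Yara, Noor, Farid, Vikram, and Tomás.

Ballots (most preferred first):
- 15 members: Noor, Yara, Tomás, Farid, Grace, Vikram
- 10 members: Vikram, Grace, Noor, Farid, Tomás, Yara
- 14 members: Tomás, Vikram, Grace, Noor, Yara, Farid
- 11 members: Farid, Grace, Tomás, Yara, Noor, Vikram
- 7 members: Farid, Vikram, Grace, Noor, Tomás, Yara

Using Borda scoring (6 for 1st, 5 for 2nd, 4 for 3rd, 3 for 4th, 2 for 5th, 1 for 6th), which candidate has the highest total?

Tomás

Grace: 15×2 + 10×5 + 14×4 + 11×5 + 7×4 = 219
Yara: 15×5 + 10×1 + 14×2 + 11×3 + 7×1 = 153
Noor: 15×6 + 10×4 + 14×3 + 11×2 + 7×3 = 215
Farid: 15×3 + 10×3 + 14×1 + 11×6 + 7×6 = 197
Vikram: 15×1 + 10×6 + 14×5 + 11×1 + 7×5 = 191
Tomás: 15×4 + 10×2 + 14×6 + 11×4 + 7×2 = 222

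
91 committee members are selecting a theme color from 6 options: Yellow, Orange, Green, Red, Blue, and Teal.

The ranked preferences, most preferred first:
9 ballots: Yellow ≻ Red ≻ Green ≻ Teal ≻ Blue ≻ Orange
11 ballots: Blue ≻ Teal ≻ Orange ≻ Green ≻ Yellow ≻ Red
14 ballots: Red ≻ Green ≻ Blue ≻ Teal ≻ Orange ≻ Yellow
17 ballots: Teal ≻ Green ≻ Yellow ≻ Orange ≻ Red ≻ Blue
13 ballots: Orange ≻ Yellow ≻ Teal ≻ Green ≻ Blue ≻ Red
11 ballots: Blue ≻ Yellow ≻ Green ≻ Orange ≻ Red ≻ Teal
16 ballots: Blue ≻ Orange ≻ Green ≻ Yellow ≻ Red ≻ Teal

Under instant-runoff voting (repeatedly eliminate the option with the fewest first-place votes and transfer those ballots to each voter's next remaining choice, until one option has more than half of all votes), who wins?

Blue

Round 1: Yellow 9, Orange 13, Green 0, Red 14, Blue 38, Teal 17. Green eliminated.
Round 2: Yellow 9, Orange 13, Red 14, Blue 38, Teal 17. Yellow eliminated.
Round 3: Orange 13, Red 23, Blue 38, Teal 17. Orange eliminated.
Round 4: Red 23, Blue 38, Teal 30. Red eliminated.
Round 5: Blue 52, Teal 39. Blue has a majority (≥46).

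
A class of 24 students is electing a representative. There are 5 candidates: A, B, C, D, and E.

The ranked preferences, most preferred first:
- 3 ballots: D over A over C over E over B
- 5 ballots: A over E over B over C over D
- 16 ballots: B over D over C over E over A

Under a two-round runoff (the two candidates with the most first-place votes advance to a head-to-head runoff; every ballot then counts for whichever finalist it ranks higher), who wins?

B

Round 1 first-place votes: A 5, B 16, C 0, D 3, E 0. B and A advance.
Runoff: B is ranked above A on 16 ballots, A above B on 8.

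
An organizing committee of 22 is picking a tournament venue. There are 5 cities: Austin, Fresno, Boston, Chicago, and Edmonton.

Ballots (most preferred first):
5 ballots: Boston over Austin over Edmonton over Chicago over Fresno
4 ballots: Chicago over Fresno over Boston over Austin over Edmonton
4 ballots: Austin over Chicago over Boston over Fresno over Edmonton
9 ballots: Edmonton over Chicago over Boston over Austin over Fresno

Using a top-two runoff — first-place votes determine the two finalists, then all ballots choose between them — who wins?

Round 1 first-place votes: Austin 4, Fresno 0, Boston 5, Chicago 4, Edmonton 9. Edmonton and Boston advance.
Runoff: Edmonton is ranked above Boston on 9 ballots, Boston above Edmonton on 13.

Boston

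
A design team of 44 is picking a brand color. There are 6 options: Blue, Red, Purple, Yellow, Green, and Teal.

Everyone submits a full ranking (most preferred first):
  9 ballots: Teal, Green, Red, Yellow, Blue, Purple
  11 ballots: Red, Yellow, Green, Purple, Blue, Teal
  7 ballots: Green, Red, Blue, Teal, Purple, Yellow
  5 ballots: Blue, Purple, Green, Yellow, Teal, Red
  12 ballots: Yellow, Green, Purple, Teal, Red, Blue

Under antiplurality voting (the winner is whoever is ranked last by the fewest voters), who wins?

Green

Last-place votes: Blue 12, Red 5, Purple 9, Yellow 7, Green 0, Teal 11.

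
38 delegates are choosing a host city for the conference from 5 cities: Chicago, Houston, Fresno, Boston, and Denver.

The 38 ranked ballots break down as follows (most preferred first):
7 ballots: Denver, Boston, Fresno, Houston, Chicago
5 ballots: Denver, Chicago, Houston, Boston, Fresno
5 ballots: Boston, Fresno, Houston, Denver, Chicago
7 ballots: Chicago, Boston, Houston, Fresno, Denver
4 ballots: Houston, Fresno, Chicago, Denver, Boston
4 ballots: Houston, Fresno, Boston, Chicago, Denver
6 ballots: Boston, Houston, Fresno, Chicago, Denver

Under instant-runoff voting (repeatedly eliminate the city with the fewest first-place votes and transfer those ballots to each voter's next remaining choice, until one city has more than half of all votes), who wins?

Round 1: Chicago 7, Houston 8, Fresno 0, Boston 11, Denver 12. Fresno eliminated.
Round 2: Chicago 7, Houston 8, Boston 11, Denver 12. Chicago eliminated.
Round 3: Houston 8, Boston 18, Denver 12. Houston eliminated.
Round 4: Boston 22, Denver 16. Boston has a majority (≥20).

Boston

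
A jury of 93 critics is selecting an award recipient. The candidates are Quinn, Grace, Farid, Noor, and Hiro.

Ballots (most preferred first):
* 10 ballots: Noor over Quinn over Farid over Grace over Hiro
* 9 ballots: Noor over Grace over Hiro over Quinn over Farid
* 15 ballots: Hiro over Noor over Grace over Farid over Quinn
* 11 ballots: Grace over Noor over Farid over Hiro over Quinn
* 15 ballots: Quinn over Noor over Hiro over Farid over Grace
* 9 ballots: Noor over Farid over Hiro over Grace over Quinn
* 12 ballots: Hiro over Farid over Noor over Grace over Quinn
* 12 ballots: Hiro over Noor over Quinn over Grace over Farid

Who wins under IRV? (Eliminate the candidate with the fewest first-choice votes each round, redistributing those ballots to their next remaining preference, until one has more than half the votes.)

Round 1: Quinn 15, Grace 11, Farid 0, Noor 28, Hiro 39. Farid eliminated.
Round 2: Quinn 15, Grace 11, Noor 28, Hiro 39. Grace eliminated.
Round 3: Quinn 15, Noor 39, Hiro 39. Quinn eliminated.
Round 4: Noor 54, Hiro 39. Noor has a majority (≥47).

Noor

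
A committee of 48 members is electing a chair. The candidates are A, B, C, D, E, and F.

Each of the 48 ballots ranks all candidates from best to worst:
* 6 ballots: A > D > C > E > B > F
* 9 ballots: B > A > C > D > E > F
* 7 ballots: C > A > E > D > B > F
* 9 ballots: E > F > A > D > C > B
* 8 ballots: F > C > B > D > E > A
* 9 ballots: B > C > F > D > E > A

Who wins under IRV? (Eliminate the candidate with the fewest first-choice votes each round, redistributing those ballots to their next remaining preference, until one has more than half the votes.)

Round 1: A 6, B 18, C 7, D 0, E 9, F 8. D eliminated.
Round 2: A 6, B 18, C 7, E 9, F 8. A eliminated.
Round 3: B 18, C 13, E 9, F 8. F eliminated.
Round 4: B 18, C 21, E 9. E eliminated.
Round 5: B 18, C 30. C has a majority (≥25).

C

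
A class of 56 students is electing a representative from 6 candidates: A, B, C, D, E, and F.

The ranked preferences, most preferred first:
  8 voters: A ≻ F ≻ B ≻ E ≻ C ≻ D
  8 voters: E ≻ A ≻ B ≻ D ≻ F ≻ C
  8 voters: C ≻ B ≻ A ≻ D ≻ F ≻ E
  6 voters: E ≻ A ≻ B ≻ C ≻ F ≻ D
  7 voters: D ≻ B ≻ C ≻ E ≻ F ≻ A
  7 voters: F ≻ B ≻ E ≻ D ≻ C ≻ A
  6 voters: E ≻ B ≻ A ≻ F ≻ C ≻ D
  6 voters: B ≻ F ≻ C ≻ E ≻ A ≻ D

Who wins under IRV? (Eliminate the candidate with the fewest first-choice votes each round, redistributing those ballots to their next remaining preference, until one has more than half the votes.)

F

Round 1: A 8, B 6, C 8, D 7, E 20, F 7. B eliminated.
Round 2: A 8, C 8, D 7, E 20, F 13. D eliminated.
Round 3: A 8, C 15, E 20, F 13. A eliminated.
Round 4: C 15, E 20, F 21. C eliminated.
Round 5: E 27, F 29. F has a majority (≥29).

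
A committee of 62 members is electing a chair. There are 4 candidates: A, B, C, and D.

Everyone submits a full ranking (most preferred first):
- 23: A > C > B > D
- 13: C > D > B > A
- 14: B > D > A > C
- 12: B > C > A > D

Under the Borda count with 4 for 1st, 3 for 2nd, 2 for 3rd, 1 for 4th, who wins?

A: 23×4 + 13×1 + 14×2 + 12×2 = 157
B: 23×2 + 13×2 + 14×4 + 12×4 = 176
C: 23×3 + 13×4 + 14×1 + 12×3 = 171
D: 23×1 + 13×3 + 14×3 + 12×1 = 116

B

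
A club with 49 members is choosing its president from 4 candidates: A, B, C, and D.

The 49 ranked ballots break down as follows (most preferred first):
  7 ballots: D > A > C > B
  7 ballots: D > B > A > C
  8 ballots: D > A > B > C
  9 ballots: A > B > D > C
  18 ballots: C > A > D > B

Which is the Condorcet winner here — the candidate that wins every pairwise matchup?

A vs B: 42–7
A vs C: 31–18
A vs D: 27–22
A beats every other candidate.

A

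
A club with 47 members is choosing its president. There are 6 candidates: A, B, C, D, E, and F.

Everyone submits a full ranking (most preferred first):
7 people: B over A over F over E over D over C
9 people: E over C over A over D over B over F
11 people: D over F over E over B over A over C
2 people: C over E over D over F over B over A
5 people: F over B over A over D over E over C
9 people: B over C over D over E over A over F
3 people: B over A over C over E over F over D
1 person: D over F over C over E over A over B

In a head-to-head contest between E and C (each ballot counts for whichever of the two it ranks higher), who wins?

E is ranked above C on 32 ballots; C above E on 15.

E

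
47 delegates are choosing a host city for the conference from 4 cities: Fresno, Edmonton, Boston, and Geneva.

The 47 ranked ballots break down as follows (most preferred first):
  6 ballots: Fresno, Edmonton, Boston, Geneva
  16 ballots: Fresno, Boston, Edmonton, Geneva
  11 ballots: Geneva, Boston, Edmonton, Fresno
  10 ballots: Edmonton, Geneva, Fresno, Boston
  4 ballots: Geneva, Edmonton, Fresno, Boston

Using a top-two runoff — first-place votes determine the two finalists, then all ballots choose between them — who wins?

Round 1 first-place votes: Fresno 22, Edmonton 10, Boston 0, Geneva 15. Fresno and Geneva advance.
Runoff: Fresno is ranked above Geneva on 22 ballots, Geneva above Fresno on 25.

Geneva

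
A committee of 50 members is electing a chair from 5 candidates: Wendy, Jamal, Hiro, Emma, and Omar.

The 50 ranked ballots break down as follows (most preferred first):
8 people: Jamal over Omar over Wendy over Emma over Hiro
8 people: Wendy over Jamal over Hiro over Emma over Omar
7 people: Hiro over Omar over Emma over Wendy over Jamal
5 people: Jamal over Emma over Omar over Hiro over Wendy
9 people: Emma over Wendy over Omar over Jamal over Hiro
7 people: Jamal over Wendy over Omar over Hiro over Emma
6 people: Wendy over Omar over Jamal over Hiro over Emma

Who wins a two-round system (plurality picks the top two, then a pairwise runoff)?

Wendy

Round 1 first-place votes: Wendy 14, Jamal 20, Hiro 7, Emma 9, Omar 0. Jamal and Wendy advance.
Runoff: Jamal is ranked above Wendy on 20 ballots, Wendy above Jamal on 30.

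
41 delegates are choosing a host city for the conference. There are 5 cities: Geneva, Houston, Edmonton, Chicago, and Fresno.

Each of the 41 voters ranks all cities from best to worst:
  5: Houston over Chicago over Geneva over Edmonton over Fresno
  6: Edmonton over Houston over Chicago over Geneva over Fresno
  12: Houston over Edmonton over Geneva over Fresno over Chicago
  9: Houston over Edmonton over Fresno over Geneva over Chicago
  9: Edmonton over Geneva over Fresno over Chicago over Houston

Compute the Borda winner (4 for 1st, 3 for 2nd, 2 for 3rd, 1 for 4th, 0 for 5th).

Geneva: 5×2 + 6×1 + 12×2 + 9×1 + 9×3 = 76
Houston: 5×4 + 6×3 + 12×4 + 9×4 + 9×0 = 122
Edmonton: 5×1 + 6×4 + 12×3 + 9×3 + 9×4 = 128
Chicago: 5×3 + 6×2 + 12×0 + 9×0 + 9×1 = 36
Fresno: 5×0 + 6×0 + 12×1 + 9×2 + 9×2 = 48

Edmonton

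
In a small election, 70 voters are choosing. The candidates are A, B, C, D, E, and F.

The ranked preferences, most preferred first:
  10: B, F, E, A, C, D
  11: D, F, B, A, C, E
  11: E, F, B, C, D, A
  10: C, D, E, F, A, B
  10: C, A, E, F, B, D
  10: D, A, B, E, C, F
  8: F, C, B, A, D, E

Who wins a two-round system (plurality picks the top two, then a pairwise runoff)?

Round 1 first-place votes: A 0, B 10, C 20, D 21, E 11, F 8. D and C advance.
Runoff: D is ranked above C on 21 ballots, C above D on 49.

C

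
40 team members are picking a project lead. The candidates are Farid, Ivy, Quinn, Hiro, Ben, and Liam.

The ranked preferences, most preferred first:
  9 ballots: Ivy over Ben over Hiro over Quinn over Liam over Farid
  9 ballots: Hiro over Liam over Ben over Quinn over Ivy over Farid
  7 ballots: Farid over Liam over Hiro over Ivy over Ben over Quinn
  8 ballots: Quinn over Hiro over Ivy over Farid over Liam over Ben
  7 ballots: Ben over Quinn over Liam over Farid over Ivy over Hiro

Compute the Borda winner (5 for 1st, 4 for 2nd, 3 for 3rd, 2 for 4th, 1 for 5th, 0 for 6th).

Farid: 9×0 + 9×0 + 7×5 + 8×2 + 7×2 = 65
Ivy: 9×5 + 9×1 + 7×2 + 8×3 + 7×1 = 99
Quinn: 9×2 + 9×2 + 7×0 + 8×5 + 7×4 = 104
Hiro: 9×3 + 9×5 + 7×3 + 8×4 + 7×0 = 125
Ben: 9×4 + 9×3 + 7×1 + 8×0 + 7×5 = 105
Liam: 9×1 + 9×4 + 7×4 + 8×1 + 7×3 = 102

Hiro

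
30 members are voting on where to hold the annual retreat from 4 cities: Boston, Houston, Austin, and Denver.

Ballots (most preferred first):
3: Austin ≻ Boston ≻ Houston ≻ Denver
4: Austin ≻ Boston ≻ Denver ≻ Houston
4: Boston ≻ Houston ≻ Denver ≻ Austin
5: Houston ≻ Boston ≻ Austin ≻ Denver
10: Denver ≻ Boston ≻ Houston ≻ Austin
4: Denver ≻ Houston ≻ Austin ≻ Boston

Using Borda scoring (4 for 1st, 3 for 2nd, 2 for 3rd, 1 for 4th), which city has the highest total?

Boston

Boston: 3×3 + 4×3 + 4×4 + 5×3 + 10×3 + 4×1 = 86
Houston: 3×2 + 4×1 + 4×3 + 5×4 + 10×2 + 4×3 = 74
Austin: 3×4 + 4×4 + 4×1 + 5×2 + 10×1 + 4×2 = 60
Denver: 3×1 + 4×2 + 4×2 + 5×1 + 10×4 + 4×4 = 80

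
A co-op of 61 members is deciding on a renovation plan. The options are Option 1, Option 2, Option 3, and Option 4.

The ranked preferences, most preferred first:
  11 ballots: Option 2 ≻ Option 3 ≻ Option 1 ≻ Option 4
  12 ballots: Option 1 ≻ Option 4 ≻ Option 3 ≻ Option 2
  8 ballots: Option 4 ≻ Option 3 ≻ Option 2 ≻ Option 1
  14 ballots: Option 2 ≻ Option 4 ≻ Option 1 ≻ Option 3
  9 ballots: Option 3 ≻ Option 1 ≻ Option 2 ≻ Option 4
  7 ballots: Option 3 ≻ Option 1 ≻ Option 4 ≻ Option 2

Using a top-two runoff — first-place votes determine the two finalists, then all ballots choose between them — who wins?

Round 1 first-place votes: Option 1 12, Option 2 25, Option 3 16, Option 4 8. Option 2 and Option 3 advance.
Runoff: Option 2 is ranked above Option 3 on 25 ballots, Option 3 above Option 2 on 36.

Option 3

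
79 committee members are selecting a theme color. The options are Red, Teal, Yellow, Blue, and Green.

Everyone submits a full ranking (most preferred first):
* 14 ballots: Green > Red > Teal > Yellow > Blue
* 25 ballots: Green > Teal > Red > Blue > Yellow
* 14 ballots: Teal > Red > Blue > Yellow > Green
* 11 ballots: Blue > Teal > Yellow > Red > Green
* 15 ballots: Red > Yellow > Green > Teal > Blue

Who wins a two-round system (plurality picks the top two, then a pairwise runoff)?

Red

Round 1 first-place votes: Red 15, Teal 14, Yellow 0, Blue 11, Green 39. Green and Red advance.
Runoff: Green is ranked above Red on 39 ballots, Red above Green on 40.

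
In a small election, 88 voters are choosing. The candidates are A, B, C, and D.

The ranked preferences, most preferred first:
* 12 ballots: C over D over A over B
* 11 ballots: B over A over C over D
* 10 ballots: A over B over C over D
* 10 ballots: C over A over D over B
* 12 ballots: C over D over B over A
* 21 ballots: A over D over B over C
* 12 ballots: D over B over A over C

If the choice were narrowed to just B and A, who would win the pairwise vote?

B is ranked above A on 35 ballots; A above B on 53.

A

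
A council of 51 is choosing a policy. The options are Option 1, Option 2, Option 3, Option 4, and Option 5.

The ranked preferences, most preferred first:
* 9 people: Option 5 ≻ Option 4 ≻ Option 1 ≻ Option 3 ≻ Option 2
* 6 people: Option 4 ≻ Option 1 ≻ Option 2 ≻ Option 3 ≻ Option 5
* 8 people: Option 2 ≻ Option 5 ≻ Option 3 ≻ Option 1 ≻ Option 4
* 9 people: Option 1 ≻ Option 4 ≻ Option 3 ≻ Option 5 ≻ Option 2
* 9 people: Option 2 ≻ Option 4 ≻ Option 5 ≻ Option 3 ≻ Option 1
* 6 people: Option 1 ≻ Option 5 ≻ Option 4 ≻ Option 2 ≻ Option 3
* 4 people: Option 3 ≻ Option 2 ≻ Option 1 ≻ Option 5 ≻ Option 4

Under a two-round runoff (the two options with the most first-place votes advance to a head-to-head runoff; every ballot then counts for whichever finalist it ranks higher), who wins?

Option 1

Round 1 first-place votes: Option 1 15, Option 2 17, Option 3 4, Option 4 6, Option 5 9. Option 2 and Option 1 advance.
Runoff: Option 2 is ranked above Option 1 on 21 ballots, Option 1 above Option 2 on 30.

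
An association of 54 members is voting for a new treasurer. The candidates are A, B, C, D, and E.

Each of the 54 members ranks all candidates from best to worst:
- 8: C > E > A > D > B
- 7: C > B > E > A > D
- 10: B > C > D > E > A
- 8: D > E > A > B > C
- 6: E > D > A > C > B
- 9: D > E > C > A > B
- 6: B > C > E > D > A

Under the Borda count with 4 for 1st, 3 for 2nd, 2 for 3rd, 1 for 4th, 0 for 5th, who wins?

A: 8×2 + 7×1 + 10×0 + 8×2 + 6×2 + 9×1 + 6×0 = 60
B: 8×0 + 7×3 + 10×4 + 8×1 + 6×0 + 9×0 + 6×4 = 93
C: 8×4 + 7×4 + 10×3 + 8×0 + 6×1 + 9×2 + 6×3 = 132
D: 8×1 + 7×0 + 10×2 + 8×4 + 6×3 + 9×4 + 6×1 = 120
E: 8×3 + 7×2 + 10×1 + 8×3 + 6×4 + 9×3 + 6×2 = 135

E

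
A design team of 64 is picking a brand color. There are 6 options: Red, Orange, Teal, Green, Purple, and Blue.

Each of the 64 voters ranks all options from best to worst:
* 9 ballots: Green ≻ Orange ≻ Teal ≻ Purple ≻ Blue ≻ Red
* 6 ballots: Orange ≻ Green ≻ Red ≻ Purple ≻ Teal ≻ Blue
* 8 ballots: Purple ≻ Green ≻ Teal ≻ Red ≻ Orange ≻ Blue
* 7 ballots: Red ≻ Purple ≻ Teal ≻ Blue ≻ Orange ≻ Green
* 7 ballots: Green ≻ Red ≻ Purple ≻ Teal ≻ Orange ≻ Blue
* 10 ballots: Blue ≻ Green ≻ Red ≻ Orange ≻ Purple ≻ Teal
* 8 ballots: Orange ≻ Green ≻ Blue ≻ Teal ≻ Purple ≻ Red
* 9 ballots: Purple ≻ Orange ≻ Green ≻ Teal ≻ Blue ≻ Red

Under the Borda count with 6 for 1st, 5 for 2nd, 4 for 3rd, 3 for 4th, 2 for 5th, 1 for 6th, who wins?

Red: 9×1 + 6×4 + 8×3 + 7×6 + 7×5 + 10×4 + 8×1 + 9×1 = 191
Orange: 9×5 + 6×6 + 8×2 + 7×2 + 7×2 + 10×3 + 8×6 + 9×5 = 248
Teal: 9×4 + 6×2 + 8×4 + 7×4 + 7×3 + 10×1 + 8×3 + 9×3 = 190
Green: 9×6 + 6×5 + 8×5 + 7×1 + 7×6 + 10×5 + 8×5 + 9×4 = 299
Purple: 9×3 + 6×3 + 8×6 + 7×5 + 7×4 + 10×2 + 8×2 + 9×6 = 246
Blue: 9×2 + 6×1 + 8×1 + 7×3 + 7×1 + 10×6 + 8×4 + 9×2 = 170

Green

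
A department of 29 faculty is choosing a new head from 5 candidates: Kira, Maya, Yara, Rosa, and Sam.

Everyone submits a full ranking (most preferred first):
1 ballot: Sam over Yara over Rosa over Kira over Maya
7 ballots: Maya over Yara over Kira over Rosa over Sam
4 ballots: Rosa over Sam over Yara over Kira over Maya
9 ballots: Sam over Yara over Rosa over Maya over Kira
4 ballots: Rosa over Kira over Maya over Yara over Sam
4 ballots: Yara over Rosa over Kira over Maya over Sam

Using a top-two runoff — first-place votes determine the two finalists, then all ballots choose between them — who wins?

Rosa

Round 1 first-place votes: Kira 0, Maya 7, Yara 4, Rosa 8, Sam 10. Sam and Rosa advance.
Runoff: Sam is ranked above Rosa on 10 ballots, Rosa above Sam on 19.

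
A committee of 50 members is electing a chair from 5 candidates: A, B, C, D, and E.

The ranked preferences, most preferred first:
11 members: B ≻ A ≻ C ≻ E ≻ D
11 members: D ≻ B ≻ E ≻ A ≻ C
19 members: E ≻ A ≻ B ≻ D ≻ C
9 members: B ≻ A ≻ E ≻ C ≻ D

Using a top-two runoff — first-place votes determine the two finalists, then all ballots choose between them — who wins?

B

Round 1 first-place votes: A 0, B 20, C 0, D 11, E 19. B and E advance.
Runoff: B is ranked above E on 31 ballots, E above B on 19.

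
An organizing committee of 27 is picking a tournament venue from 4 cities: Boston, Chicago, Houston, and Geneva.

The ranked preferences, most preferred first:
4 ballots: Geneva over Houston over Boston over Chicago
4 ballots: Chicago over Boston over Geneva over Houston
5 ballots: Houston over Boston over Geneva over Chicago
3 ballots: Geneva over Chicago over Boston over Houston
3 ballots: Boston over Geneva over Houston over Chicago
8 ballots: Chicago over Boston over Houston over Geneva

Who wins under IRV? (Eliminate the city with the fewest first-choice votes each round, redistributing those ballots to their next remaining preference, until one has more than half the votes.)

Round 1: Boston 3, Chicago 12, Houston 5, Geneva 7. Boston eliminated.
Round 2: Chicago 12, Houston 5, Geneva 10. Houston eliminated.
Round 3: Chicago 12, Geneva 15. Geneva has a majority (≥14).

Geneva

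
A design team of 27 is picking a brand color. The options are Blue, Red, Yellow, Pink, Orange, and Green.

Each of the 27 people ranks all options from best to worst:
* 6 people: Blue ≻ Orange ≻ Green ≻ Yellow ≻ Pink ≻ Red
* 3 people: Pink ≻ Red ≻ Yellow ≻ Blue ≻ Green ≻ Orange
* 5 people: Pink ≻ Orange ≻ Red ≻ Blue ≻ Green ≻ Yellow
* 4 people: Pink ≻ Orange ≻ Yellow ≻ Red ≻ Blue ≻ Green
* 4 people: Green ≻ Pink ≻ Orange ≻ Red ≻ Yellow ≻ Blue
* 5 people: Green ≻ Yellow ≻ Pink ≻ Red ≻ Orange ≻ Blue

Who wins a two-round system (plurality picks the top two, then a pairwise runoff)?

Round 1 first-place votes: Blue 6, Red 0, Yellow 0, Pink 12, Orange 0, Green 9. Pink and Green advance.
Runoff: Pink is ranked above Green on 12 ballots, Green above Pink on 15.

Green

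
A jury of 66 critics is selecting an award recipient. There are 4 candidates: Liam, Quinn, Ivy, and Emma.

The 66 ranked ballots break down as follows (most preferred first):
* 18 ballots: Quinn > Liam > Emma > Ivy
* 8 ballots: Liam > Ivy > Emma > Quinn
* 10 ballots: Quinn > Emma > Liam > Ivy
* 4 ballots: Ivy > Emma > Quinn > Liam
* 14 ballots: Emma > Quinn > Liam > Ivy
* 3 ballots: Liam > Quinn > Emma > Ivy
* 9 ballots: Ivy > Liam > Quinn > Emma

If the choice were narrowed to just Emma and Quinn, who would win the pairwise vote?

Emma is ranked above Quinn on 26 ballots; Quinn above Emma on 40.

Quinn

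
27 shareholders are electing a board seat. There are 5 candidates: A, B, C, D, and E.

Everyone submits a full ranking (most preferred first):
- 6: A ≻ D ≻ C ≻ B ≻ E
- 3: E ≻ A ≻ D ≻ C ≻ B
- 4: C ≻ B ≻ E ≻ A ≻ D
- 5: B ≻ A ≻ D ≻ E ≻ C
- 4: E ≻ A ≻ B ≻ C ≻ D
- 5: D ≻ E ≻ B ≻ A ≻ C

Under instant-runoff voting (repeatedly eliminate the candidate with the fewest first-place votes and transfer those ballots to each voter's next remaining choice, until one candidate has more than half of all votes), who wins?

Round 1: A 6, B 5, C 4, D 5, E 7. C eliminated.
Round 2: A 6, B 9, D 5, E 7. D eliminated.
Round 3: A 6, B 9, E 12. A eliminated.
Round 4: B 15, E 12. B has a majority (≥14).

B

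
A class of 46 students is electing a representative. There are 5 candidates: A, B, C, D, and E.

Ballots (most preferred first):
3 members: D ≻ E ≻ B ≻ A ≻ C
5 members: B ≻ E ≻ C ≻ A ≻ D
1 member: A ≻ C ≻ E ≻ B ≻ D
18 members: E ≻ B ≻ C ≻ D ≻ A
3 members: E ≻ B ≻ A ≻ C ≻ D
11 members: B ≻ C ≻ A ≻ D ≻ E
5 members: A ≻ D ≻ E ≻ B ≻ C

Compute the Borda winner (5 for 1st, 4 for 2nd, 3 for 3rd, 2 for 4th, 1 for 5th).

B

A: 3×2 + 5×2 + 1×5 + 18×1 + 3×3 + 11×3 + 5×5 = 106
B: 3×3 + 5×5 + 1×2 + 18×4 + 3×4 + 11×5 + 5×2 = 185
C: 3×1 + 5×3 + 1×4 + 18×3 + 3×2 + 11×4 + 5×1 = 131
D: 3×5 + 5×1 + 1×1 + 18×2 + 3×1 + 11×2 + 5×4 = 102
E: 3×4 + 5×4 + 1×3 + 18×5 + 3×5 + 11×1 + 5×3 = 166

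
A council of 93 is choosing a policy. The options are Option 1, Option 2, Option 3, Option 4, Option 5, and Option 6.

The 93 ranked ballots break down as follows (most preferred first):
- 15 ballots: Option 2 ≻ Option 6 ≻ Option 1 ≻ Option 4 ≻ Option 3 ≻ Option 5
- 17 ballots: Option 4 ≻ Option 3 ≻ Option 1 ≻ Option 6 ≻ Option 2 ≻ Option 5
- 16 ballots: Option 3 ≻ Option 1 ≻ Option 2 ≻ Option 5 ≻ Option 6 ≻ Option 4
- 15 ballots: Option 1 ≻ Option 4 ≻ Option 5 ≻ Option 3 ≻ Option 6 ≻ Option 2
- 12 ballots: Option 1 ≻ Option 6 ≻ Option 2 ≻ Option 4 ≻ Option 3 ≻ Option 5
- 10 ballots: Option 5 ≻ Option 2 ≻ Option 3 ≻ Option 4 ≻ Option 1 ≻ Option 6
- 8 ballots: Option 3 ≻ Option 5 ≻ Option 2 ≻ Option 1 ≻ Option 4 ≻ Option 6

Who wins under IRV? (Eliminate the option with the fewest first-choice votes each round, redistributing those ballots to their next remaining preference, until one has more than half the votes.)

Option 3

Round 1: Option 1 27, Option 2 15, Option 3 24, Option 4 17, Option 5 10, Option 6 0. Option 6 eliminated.
Round 2: Option 1 27, Option 2 15, Option 3 24, Option 4 17, Option 5 10. Option 5 eliminated.
Round 3: Option 1 27, Option 2 25, Option 3 24, Option 4 17. Option 4 eliminated.
Round 4: Option 1 27, Option 2 25, Option 3 41. Option 2 eliminated.
Round 5: Option 1 42, Option 3 51. Option 3 has a majority (≥47).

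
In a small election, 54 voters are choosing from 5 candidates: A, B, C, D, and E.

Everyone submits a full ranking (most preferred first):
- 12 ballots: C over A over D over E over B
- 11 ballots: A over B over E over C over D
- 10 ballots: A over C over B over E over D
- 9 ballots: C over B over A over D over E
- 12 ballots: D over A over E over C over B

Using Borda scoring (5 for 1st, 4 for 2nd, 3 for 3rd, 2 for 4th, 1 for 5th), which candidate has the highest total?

A

A: 12×4 + 11×5 + 10×5 + 9×3 + 12×4 = 228
B: 12×1 + 11×4 + 10×3 + 9×4 + 12×1 = 134
C: 12×5 + 11×2 + 10×4 + 9×5 + 12×2 = 191
D: 12×3 + 11×1 + 10×1 + 9×2 + 12×5 = 135
E: 12×2 + 11×3 + 10×2 + 9×1 + 12×3 = 122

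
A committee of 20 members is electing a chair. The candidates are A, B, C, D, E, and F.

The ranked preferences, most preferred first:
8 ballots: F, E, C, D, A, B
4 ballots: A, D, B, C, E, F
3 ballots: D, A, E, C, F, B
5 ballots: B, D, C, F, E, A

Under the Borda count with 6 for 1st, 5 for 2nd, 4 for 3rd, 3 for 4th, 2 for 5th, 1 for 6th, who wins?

D

A: 8×2 + 4×6 + 3×5 + 5×1 = 60
B: 8×1 + 4×4 + 3×1 + 5×6 = 57
C: 8×4 + 4×3 + 3×3 + 5×4 = 73
D: 8×3 + 4×5 + 3×6 + 5×5 = 87
E: 8×5 + 4×2 + 3×4 + 5×2 = 70
F: 8×6 + 4×1 + 3×2 + 5×3 = 73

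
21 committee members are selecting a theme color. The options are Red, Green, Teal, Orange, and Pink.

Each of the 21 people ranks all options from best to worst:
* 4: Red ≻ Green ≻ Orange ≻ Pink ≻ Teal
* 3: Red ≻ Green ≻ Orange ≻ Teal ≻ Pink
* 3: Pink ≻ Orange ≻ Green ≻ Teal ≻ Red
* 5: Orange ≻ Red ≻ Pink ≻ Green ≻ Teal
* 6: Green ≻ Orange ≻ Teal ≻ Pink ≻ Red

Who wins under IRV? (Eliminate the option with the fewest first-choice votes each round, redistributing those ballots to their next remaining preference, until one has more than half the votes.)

Round 1: Red 7, Green 6, Teal 0, Orange 5, Pink 3. Teal eliminated.
Round 2: Red 7, Green 6, Orange 5, Pink 3. Pink eliminated.
Round 3: Red 7, Green 6, Orange 8. Green eliminated.
Round 4: Red 7, Orange 14. Orange has a majority (≥11).

Orange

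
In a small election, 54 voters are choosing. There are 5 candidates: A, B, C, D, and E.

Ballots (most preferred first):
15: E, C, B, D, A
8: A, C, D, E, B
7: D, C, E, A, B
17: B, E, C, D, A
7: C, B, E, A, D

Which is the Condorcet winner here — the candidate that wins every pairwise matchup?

E

E vs A: 46–8
E vs B: 30–24
E vs C: 32–22
E vs D: 39–15
E beats every other candidate.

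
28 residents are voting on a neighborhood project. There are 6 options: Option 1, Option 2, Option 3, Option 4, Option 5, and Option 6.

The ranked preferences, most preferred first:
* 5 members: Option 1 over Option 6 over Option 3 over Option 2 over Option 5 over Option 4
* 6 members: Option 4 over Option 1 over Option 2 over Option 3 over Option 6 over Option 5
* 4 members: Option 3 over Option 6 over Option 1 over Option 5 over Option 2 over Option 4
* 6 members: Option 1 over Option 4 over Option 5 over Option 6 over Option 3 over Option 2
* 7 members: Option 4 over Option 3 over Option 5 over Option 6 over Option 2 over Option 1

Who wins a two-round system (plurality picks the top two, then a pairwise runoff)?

Option 1

Round 1 first-place votes: Option 1 11, Option 2 0, Option 3 4, Option 4 13, Option 5 0, Option 6 0. Option 4 and Option 1 advance.
Runoff: Option 4 is ranked above Option 1 on 13 ballots, Option 1 above Option 4 on 15.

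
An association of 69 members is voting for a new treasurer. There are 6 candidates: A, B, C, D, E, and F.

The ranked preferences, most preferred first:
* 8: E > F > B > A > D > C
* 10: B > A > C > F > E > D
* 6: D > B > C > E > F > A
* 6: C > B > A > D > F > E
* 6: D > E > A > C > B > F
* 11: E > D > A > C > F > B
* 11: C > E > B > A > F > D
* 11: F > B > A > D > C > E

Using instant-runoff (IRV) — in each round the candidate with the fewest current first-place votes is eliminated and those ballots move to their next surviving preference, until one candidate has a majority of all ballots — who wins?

D

Round 1: A 0, B 10, C 17, D 12, E 19, F 11. A eliminated.
Round 2: B 10, C 17, D 12, E 19, F 11. B eliminated.
Round 3: C 27, D 12, E 19, F 11. F eliminated.
Round 4: C 27, D 23, E 19. E eliminated.
Round 5: C 27, D 42. D has a majority (≥35).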